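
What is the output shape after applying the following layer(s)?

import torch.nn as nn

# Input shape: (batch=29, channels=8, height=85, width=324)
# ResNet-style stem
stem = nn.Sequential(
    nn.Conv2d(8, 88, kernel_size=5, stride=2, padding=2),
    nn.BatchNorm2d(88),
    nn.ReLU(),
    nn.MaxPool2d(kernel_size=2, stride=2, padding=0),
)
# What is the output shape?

Input shape: (29, 8, 85, 324)
  -> after Conv2d 5x5 stride=2: (29, 88, 43, 162)
Output shape: (29, 88, 21, 81)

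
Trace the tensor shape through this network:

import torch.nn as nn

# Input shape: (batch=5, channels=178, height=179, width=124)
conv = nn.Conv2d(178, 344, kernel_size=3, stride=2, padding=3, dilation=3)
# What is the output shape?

Input shape: (5, 178, 179, 124)
Output shape: (5, 344, 90, 62)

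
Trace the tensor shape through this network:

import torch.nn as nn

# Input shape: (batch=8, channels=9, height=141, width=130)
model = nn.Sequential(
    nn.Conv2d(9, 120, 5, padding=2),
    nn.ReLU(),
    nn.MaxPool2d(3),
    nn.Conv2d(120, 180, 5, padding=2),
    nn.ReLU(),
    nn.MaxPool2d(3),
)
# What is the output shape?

Input shape: (8, 9, 141, 130)
  -> after first Conv2d: (8, 120, 141, 130)
  -> after first MaxPool2d: (8, 120, 47, 43)
  -> after second Conv2d: (8, 180, 47, 43)
Output shape: (8, 180, 15, 14)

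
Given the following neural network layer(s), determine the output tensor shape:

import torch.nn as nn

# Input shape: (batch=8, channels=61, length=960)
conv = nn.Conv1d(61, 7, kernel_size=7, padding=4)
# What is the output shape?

Input shape: (8, 61, 960)
Output shape: (8, 7, 962)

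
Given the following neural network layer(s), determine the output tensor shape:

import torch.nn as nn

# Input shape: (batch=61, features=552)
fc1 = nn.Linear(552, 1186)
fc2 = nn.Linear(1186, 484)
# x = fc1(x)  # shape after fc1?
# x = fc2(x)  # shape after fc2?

Input shape: (61, 552)
  -> after fc1: (61, 1186)
Output shape: (61, 484)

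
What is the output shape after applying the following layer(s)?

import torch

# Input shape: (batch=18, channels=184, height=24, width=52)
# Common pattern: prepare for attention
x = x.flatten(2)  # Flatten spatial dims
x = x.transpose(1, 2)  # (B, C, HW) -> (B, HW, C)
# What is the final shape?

Input shape: (18, 184, 24, 52)
  -> after flatten(2): (18, 184, 1248)
Output shape: (18, 1248, 184)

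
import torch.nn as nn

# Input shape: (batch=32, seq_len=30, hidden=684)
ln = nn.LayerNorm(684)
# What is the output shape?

Input shape: (32, 30, 684)
Output shape: (32, 30, 684)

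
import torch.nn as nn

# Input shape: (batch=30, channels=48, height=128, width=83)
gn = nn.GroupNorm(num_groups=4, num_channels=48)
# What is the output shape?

Input shape: (30, 48, 128, 83)
Output shape: (30, 48, 128, 83)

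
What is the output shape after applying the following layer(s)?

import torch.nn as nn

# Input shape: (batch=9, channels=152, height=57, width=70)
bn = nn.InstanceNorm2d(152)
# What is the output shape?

Input shape: (9, 152, 57, 70)
Output shape: (9, 152, 57, 70)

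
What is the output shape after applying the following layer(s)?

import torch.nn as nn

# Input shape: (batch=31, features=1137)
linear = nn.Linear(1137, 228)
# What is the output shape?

Input shape: (31, 1137)
Output shape: (31, 228)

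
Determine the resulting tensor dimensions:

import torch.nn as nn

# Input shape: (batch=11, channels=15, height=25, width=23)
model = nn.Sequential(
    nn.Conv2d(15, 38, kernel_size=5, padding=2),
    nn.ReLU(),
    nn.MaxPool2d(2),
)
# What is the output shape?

Input shape: (11, 15, 25, 23)
  -> after Conv2d: (11, 38, 25, 23)
  -> after ReLU: (11, 38, 25, 23)
Output shape: (11, 38, 12, 11)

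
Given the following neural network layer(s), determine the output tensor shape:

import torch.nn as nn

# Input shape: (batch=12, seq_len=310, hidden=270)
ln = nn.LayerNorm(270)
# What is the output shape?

Input shape: (12, 310, 270)
Output shape: (12, 310, 270)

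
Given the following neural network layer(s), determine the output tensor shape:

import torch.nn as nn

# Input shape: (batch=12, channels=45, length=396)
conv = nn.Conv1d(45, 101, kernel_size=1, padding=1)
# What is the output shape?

Input shape: (12, 45, 396)
Output shape: (12, 101, 398)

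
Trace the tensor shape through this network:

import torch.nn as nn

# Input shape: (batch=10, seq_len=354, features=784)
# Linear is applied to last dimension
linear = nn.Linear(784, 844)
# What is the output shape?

Input shape: (10, 354, 784)
Output shape: (10, 354, 844)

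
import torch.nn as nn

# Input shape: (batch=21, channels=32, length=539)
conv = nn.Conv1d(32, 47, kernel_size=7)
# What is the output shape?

Input shape: (21, 32, 539)
Output shape: (21, 47, 533)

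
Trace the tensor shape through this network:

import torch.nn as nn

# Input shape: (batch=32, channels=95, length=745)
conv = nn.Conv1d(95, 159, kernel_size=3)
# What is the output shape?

Input shape: (32, 95, 745)
Output shape: (32, 159, 743)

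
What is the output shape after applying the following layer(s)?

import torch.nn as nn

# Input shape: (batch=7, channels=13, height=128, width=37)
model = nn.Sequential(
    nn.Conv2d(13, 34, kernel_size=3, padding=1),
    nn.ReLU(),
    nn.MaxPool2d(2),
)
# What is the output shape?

Input shape: (7, 13, 128, 37)
  -> after Conv2d: (7, 34, 128, 37)
  -> after ReLU: (7, 34, 128, 37)
Output shape: (7, 34, 64, 18)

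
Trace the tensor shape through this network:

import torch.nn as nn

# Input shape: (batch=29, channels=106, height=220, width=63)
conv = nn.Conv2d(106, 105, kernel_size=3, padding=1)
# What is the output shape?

Input shape: (29, 106, 220, 63)
Output shape: (29, 105, 220, 63)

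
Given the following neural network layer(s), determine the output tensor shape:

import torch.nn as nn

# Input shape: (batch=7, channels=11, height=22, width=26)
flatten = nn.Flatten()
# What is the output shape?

Input shape: (7, 11, 22, 26)
Output shape: (7, 6292)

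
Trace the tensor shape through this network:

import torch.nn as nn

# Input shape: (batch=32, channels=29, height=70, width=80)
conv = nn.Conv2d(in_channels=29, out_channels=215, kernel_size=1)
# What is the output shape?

Input shape: (32, 29, 70, 80)
Output shape: (32, 215, 70, 80)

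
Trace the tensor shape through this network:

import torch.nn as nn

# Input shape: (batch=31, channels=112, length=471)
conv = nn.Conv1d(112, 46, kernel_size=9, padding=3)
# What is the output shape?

Input shape: (31, 112, 471)
Output shape: (31, 46, 469)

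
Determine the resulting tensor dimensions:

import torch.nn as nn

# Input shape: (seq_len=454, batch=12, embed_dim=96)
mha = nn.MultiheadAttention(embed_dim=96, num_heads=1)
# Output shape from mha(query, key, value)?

Input shape: (454, 12, 96)
Output shape: (454, 12, 96)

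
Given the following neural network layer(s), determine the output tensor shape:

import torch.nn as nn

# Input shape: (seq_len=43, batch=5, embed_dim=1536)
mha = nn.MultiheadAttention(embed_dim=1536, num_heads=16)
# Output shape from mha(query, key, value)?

Input shape: (43, 5, 1536)
Output shape: (43, 5, 1536)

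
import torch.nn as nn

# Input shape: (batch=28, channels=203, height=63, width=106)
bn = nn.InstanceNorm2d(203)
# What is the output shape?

Input shape: (28, 203, 63, 106)
Output shape: (28, 203, 63, 106)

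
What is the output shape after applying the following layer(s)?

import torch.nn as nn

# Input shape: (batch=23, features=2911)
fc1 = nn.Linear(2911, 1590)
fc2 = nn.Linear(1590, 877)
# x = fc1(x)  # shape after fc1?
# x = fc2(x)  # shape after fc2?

Input shape: (23, 2911)
  -> after fc1: (23, 1590)
Output shape: (23, 877)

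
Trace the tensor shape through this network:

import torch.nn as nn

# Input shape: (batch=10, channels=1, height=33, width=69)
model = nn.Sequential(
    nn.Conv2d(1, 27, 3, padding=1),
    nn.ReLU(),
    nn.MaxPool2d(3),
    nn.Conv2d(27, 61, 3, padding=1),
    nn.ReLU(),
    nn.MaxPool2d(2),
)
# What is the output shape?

Input shape: (10, 1, 33, 69)
  -> after first Conv2d: (10, 27, 33, 69)
  -> after first MaxPool2d: (10, 27, 11, 23)
  -> after second Conv2d: (10, 61, 11, 23)
Output shape: (10, 61, 5, 11)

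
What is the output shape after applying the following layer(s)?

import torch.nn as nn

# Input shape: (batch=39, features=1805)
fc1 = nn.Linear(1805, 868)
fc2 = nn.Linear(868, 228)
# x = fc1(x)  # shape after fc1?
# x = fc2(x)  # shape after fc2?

Input shape: (39, 1805)
  -> after fc1: (39, 868)
Output shape: (39, 228)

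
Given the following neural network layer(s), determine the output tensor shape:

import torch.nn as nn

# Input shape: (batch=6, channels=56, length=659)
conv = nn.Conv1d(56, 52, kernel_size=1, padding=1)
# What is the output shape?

Input shape: (6, 56, 659)
Output shape: (6, 52, 661)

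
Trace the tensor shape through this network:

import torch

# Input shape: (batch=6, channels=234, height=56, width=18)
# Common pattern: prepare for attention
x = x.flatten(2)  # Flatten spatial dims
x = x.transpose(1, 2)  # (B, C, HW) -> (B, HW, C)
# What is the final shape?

Input shape: (6, 234, 56, 18)
  -> after flatten(2): (6, 234, 1008)
Output shape: (6, 1008, 234)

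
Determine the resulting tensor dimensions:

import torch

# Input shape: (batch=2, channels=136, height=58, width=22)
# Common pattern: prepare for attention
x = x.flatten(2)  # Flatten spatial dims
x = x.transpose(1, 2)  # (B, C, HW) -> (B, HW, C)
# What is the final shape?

Input shape: (2, 136, 58, 22)
  -> after flatten(2): (2, 136, 1276)
Output shape: (2, 1276, 136)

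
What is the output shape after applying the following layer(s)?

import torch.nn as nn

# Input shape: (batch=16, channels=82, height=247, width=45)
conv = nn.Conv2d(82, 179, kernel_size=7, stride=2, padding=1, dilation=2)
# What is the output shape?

Input shape: (16, 82, 247, 45)
Output shape: (16, 179, 119, 18)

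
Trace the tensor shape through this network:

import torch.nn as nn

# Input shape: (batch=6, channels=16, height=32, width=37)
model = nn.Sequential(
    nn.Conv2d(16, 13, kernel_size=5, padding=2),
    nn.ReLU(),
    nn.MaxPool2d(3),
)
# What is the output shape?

Input shape: (6, 16, 32, 37)
  -> after Conv2d: (6, 13, 32, 37)
  -> after ReLU: (6, 13, 32, 37)
Output shape: (6, 13, 10, 12)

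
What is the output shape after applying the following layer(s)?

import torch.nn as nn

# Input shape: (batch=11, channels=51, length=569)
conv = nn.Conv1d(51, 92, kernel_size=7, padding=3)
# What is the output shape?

Input shape: (11, 51, 569)
Output shape: (11, 92, 569)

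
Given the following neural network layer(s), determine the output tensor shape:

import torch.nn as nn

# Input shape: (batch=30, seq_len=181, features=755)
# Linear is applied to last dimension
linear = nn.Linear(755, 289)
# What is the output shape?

Input shape: (30, 181, 755)
Output shape: (30, 181, 289)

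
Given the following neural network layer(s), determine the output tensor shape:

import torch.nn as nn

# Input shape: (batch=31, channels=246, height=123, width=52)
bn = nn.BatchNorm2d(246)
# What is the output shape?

Input shape: (31, 246, 123, 52)
Output shape: (31, 246, 123, 52)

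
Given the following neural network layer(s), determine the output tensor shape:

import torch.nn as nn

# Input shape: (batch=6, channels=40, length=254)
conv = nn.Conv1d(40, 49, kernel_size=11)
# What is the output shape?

Input shape: (6, 40, 254)
Output shape: (6, 49, 244)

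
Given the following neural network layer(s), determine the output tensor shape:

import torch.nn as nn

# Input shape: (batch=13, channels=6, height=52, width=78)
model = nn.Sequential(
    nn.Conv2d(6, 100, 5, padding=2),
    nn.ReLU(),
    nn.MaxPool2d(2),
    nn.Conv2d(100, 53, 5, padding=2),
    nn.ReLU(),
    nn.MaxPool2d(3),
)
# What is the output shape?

Input shape: (13, 6, 52, 78)
  -> after first Conv2d: (13, 100, 52, 78)
  -> after first MaxPool2d: (13, 100, 26, 39)
  -> after second Conv2d: (13, 53, 26, 39)
Output shape: (13, 53, 8, 13)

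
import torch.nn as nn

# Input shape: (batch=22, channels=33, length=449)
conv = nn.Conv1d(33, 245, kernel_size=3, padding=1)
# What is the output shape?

Input shape: (22, 33, 449)
Output shape: (22, 245, 449)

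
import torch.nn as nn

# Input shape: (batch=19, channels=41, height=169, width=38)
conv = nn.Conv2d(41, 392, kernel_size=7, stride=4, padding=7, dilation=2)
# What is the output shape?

Input shape: (19, 41, 169, 38)
Output shape: (19, 392, 43, 10)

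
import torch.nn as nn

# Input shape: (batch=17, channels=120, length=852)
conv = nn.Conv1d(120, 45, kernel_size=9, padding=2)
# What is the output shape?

Input shape: (17, 120, 852)
Output shape: (17, 45, 848)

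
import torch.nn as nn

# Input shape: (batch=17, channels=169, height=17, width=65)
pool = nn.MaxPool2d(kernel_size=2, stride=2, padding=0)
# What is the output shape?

Input shape: (17, 169, 17, 65)
Output shape: (17, 169, 8, 32)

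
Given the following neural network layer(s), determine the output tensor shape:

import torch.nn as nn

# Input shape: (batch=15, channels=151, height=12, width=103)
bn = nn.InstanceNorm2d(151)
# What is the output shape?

Input shape: (15, 151, 12, 103)
Output shape: (15, 151, 12, 103)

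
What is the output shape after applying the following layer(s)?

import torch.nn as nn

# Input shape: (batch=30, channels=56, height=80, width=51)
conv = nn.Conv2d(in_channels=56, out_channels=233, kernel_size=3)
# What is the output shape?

Input shape: (30, 56, 80, 51)
Output shape: (30, 233, 78, 49)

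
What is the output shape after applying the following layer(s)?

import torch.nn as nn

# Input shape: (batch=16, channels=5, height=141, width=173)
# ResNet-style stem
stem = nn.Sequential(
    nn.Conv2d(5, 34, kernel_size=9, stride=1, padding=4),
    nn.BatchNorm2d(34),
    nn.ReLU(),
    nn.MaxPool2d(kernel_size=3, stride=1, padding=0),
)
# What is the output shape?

Input shape: (16, 5, 141, 173)
  -> after Conv2d 9x9 stride=1: (16, 34, 141, 173)
Output shape: (16, 34, 139, 171)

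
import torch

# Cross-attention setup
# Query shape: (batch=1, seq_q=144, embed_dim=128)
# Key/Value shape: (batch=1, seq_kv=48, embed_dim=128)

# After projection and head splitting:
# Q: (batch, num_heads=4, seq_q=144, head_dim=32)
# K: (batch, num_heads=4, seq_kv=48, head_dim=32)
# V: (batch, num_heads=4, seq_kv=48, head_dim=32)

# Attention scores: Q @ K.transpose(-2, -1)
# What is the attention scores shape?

Input shape: (1, 144, 128)
Output shape: (1, 4, 144, 48)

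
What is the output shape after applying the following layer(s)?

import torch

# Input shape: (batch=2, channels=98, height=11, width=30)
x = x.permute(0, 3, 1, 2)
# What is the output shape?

Input shape: (2, 98, 11, 30)
Output shape: (2, 30, 98, 11)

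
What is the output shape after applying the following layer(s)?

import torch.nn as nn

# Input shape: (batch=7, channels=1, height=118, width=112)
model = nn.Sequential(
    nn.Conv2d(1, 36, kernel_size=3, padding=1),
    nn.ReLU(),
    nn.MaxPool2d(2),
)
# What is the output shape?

Input shape: (7, 1, 118, 112)
  -> after Conv2d: (7, 36, 118, 112)
  -> after ReLU: (7, 36, 118, 112)
Output shape: (7, 36, 59, 56)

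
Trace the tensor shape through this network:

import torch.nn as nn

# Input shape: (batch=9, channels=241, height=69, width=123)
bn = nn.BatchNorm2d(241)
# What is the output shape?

Input shape: (9, 241, 69, 123)
Output shape: (9, 241, 69, 123)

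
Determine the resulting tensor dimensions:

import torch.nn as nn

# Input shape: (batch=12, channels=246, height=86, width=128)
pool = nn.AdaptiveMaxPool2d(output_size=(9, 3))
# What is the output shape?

Input shape: (12, 246, 86, 128)
Output shape: (12, 246, 9, 3)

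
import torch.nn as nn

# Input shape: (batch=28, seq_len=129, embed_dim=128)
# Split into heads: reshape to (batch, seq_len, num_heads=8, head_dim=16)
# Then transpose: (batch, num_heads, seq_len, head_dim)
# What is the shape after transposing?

Input shape: (28, 129, 128)
  -> after reshape: (28, 129, 8, 16)
Output shape: (28, 8, 129, 16)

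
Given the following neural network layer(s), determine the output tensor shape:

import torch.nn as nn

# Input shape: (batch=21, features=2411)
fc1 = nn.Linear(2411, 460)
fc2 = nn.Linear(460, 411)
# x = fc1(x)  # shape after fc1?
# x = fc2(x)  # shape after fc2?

Input shape: (21, 2411)
  -> after fc1: (21, 460)
Output shape: (21, 411)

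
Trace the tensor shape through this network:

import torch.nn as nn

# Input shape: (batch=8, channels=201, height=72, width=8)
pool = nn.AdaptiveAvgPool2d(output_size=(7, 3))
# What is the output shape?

Input shape: (8, 201, 72, 8)
Output shape: (8, 201, 7, 3)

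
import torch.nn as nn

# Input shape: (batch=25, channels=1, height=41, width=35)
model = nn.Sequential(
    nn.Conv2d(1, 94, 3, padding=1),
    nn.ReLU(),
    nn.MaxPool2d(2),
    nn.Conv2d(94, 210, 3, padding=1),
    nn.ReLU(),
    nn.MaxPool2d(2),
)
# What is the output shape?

Input shape: (25, 1, 41, 35)
  -> after first Conv2d: (25, 94, 41, 35)
  -> after first MaxPool2d: (25, 94, 20, 17)
  -> after second Conv2d: (25, 210, 20, 17)
Output shape: (25, 210, 10, 8)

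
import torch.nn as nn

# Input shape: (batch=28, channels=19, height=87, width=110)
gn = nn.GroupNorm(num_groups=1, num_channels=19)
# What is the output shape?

Input shape: (28, 19, 87, 110)
Output shape: (28, 19, 87, 110)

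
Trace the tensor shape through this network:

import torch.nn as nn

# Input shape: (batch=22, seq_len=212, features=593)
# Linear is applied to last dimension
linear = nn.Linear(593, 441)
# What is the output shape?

Input shape: (22, 212, 593)
Output shape: (22, 212, 441)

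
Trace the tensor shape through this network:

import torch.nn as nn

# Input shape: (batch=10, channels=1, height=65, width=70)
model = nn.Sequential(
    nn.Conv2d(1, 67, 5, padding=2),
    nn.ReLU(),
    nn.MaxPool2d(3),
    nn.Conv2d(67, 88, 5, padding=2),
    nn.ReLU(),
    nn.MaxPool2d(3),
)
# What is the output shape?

Input shape: (10, 1, 65, 70)
  -> after first Conv2d: (10, 67, 65, 70)
  -> after first MaxPool2d: (10, 67, 21, 23)
  -> after second Conv2d: (10, 88, 21, 23)
Output shape: (10, 88, 7, 7)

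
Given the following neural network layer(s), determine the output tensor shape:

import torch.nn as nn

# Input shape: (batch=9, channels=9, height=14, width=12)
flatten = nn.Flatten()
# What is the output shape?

Input shape: (9, 9, 14, 12)
Output shape: (9, 1512)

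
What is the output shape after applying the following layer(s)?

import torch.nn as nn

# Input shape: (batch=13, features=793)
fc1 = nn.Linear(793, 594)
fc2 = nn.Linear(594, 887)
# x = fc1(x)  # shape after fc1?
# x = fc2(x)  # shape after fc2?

Input shape: (13, 793)
  -> after fc1: (13, 594)
Output shape: (13, 887)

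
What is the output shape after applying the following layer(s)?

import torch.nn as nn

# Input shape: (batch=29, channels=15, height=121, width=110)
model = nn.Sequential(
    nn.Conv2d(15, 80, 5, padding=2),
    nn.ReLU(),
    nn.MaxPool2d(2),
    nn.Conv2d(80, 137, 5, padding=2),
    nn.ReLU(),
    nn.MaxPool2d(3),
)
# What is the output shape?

Input shape: (29, 15, 121, 110)
  -> after first Conv2d: (29, 80, 121, 110)
  -> after first MaxPool2d: (29, 80, 60, 55)
  -> after second Conv2d: (29, 137, 60, 55)
Output shape: (29, 137, 20, 18)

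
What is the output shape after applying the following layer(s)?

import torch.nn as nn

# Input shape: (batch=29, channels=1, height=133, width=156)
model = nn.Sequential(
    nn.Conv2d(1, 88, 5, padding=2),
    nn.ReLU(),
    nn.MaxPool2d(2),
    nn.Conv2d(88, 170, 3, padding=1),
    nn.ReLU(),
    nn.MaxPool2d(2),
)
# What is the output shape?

Input shape: (29, 1, 133, 156)
  -> after first Conv2d: (29, 88, 133, 156)
  -> after first MaxPool2d: (29, 88, 66, 78)
  -> after second Conv2d: (29, 170, 66, 78)
Output shape: (29, 170, 33, 39)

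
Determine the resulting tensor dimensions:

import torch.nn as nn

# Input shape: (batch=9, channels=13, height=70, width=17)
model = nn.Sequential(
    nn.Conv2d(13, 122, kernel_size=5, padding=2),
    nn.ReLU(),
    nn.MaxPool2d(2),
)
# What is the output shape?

Input shape: (9, 13, 70, 17)
  -> after Conv2d: (9, 122, 70, 17)
  -> after ReLU: (9, 122, 70, 17)
Output shape: (9, 122, 35, 8)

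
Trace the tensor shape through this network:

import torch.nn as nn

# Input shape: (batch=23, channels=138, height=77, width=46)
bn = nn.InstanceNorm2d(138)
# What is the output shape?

Input shape: (23, 138, 77, 46)
Output shape: (23, 138, 77, 46)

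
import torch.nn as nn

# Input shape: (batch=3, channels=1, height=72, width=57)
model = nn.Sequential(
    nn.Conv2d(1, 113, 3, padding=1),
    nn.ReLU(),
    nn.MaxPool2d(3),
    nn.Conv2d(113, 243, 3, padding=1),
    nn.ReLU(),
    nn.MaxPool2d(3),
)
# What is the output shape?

Input shape: (3, 1, 72, 57)
  -> after first Conv2d: (3, 113, 72, 57)
  -> after first MaxPool2d: (3, 113, 24, 19)
  -> after second Conv2d: (3, 243, 24, 19)
Output shape: (3, 243, 8, 6)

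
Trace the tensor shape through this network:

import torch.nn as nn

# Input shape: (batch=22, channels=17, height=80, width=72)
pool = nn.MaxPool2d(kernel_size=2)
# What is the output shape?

Input shape: (22, 17, 80, 72)
Output shape: (22, 17, 40, 36)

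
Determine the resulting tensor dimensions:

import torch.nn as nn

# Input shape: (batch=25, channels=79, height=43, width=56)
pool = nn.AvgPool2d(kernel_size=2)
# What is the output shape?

Input shape: (25, 79, 43, 56)
Output shape: (25, 79, 21, 28)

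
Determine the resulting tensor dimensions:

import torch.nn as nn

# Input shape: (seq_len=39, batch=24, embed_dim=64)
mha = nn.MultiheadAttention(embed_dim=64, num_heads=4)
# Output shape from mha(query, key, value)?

Input shape: (39, 24, 64)
Output shape: (39, 24, 64)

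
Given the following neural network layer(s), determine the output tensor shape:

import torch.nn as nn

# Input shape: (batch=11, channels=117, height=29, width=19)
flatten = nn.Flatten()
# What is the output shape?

Input shape: (11, 117, 29, 19)
Output shape: (11, 64467)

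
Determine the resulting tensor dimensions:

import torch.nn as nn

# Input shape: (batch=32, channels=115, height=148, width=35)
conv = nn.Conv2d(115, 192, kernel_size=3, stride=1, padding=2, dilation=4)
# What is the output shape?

Input shape: (32, 115, 148, 35)
Output shape: (32, 192, 144, 31)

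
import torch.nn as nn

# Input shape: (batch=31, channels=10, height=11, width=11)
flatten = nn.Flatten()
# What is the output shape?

Input shape: (31, 10, 11, 11)
Output shape: (31, 1210)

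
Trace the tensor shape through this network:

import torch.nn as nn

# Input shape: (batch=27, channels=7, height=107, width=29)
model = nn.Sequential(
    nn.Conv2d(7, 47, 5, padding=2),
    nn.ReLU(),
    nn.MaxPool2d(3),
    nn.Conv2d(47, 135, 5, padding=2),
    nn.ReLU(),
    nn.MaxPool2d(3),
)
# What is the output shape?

Input shape: (27, 7, 107, 29)
  -> after first Conv2d: (27, 47, 107, 29)
  -> after first MaxPool2d: (27, 47, 35, 9)
  -> after second Conv2d: (27, 135, 35, 9)
Output shape: (27, 135, 11, 3)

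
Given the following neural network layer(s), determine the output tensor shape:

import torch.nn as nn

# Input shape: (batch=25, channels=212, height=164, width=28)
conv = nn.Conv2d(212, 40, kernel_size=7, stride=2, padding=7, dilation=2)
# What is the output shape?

Input shape: (25, 212, 164, 28)
Output shape: (25, 40, 83, 15)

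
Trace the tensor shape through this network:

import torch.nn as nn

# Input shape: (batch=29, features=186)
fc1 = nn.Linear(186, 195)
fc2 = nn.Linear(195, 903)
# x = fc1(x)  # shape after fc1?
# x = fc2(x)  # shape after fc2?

Input shape: (29, 186)
  -> after fc1: (29, 195)
Output shape: (29, 903)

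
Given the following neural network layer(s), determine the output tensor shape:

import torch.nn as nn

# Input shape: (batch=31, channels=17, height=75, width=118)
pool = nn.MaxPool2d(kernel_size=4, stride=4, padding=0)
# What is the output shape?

Input shape: (31, 17, 75, 118)
Output shape: (31, 17, 18, 29)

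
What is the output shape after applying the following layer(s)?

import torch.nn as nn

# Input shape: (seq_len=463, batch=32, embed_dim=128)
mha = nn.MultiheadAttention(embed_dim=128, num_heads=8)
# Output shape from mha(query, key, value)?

Input shape: (463, 32, 128)
Output shape: (463, 32, 128)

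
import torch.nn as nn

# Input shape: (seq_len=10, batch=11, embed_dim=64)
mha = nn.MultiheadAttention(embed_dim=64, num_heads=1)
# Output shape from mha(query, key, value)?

Input shape: (10, 11, 64)
Output shape: (10, 11, 64)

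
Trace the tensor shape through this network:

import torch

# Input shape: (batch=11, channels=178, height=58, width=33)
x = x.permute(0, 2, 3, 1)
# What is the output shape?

Input shape: (11, 178, 58, 33)
Output shape: (11, 58, 33, 178)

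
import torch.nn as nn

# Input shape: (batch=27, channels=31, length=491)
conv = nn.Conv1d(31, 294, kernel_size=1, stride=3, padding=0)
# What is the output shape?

Input shape: (27, 31, 491)
Output shape: (27, 294, 164)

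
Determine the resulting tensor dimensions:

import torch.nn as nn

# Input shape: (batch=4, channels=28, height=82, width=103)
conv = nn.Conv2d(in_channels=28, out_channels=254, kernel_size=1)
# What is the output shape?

Input shape: (4, 28, 82, 103)
Output shape: (4, 254, 82, 103)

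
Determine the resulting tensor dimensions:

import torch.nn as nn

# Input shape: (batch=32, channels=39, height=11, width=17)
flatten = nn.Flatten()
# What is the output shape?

Input shape: (32, 39, 11, 17)
Output shape: (32, 7293)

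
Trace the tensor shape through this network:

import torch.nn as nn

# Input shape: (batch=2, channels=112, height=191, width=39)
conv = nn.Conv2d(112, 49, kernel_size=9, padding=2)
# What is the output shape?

Input shape: (2, 112, 191, 39)
Output shape: (2, 49, 187, 35)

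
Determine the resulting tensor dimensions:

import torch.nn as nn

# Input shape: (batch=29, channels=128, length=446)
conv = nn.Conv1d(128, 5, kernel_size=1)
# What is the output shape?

Input shape: (29, 128, 446)
Output shape: (29, 5, 446)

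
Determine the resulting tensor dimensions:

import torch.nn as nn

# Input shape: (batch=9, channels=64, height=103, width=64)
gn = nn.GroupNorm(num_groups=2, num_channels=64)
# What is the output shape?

Input shape: (9, 64, 103, 64)
Output shape: (9, 64, 103, 64)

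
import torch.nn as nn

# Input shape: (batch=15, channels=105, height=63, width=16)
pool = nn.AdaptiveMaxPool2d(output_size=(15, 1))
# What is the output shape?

Input shape: (15, 105, 63, 16)
Output shape: (15, 105, 15, 1)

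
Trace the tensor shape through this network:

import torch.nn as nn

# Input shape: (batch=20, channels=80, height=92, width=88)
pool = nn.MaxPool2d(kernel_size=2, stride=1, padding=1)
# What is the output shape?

Input shape: (20, 80, 92, 88)
Output shape: (20, 80, 93, 89)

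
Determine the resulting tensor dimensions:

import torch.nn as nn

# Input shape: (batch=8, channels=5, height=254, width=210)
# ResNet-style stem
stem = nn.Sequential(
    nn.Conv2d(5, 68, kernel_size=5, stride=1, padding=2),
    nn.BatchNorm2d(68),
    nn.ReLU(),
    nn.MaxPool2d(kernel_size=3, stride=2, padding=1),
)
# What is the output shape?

Input shape: (8, 5, 254, 210)
  -> after Conv2d 5x5 stride=1: (8, 68, 254, 210)
Output shape: (8, 68, 127, 105)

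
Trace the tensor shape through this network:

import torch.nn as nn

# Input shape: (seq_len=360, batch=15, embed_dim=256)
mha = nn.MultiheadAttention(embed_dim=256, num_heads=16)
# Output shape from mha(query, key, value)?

Input shape: (360, 15, 256)
Output shape: (360, 15, 256)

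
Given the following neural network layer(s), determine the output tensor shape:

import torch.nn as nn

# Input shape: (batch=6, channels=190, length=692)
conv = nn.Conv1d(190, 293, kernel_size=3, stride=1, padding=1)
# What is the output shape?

Input shape: (6, 190, 692)
Output shape: (6, 293, 692)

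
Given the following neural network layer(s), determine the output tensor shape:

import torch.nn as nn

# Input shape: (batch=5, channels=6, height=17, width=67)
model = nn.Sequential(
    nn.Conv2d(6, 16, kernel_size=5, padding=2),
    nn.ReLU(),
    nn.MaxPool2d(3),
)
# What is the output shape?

Input shape: (5, 6, 17, 67)
  -> after Conv2d: (5, 16, 17, 67)
  -> after ReLU: (5, 16, 17, 67)
Output shape: (5, 16, 5, 22)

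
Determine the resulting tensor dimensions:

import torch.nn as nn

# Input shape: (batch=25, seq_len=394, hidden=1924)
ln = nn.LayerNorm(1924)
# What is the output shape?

Input shape: (25, 394, 1924)
Output shape: (25, 394, 1924)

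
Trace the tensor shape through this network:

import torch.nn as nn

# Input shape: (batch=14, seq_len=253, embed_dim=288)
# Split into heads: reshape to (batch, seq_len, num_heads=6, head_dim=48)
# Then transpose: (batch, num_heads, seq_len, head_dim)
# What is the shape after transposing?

Input shape: (14, 253, 288)
  -> after reshape: (14, 253, 6, 48)
Output shape: (14, 6, 253, 48)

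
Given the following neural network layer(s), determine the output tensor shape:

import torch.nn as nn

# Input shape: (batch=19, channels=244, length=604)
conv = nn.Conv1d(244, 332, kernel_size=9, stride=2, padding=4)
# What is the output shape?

Input shape: (19, 244, 604)
Output shape: (19, 332, 302)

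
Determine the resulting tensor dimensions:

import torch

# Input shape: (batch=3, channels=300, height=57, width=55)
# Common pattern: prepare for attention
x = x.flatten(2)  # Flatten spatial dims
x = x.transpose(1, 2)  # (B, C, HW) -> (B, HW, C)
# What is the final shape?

Input shape: (3, 300, 57, 55)
  -> after flatten(2): (3, 300, 3135)
Output shape: (3, 3135, 300)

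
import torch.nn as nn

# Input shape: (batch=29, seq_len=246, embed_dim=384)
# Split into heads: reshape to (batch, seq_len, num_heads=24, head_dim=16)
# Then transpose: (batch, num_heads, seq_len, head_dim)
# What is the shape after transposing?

Input shape: (29, 246, 384)
  -> after reshape: (29, 246, 24, 16)
Output shape: (29, 24, 246, 16)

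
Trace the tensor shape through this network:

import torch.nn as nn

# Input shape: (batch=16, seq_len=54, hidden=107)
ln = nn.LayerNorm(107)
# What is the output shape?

Input shape: (16, 54, 107)
Output shape: (16, 54, 107)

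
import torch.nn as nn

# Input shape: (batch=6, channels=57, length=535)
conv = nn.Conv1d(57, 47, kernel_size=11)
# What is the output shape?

Input shape: (6, 57, 535)
Output shape: (6, 47, 525)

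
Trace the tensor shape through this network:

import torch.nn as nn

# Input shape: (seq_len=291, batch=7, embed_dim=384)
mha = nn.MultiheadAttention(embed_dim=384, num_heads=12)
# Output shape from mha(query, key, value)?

Input shape: (291, 7, 384)
Output shape: (291, 7, 384)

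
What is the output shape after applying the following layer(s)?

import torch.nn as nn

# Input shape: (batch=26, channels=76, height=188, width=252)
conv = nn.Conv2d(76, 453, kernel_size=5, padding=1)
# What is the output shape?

Input shape: (26, 76, 188, 252)
Output shape: (26, 453, 186, 250)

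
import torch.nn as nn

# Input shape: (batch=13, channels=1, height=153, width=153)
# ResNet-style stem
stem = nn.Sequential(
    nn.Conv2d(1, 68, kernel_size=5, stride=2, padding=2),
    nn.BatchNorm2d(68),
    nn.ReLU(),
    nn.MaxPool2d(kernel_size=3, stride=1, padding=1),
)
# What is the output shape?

Input shape: (13, 1, 153, 153)
  -> after Conv2d 5x5 stride=2: (13, 68, 77, 77)
Output shape: (13, 68, 77, 77)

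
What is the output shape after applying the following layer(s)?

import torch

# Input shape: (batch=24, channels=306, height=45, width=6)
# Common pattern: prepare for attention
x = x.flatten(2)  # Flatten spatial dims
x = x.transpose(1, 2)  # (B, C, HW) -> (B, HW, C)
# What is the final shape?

Input shape: (24, 306, 45, 6)
  -> after flatten(2): (24, 306, 270)
Output shape: (24, 270, 306)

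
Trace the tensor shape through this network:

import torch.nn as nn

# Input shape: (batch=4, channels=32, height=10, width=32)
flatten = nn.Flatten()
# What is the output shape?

Input shape: (4, 32, 10, 32)
Output shape: (4, 10240)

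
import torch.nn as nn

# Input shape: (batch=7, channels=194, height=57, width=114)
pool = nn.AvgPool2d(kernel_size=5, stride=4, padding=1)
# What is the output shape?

Input shape: (7, 194, 57, 114)
Output shape: (7, 194, 14, 28)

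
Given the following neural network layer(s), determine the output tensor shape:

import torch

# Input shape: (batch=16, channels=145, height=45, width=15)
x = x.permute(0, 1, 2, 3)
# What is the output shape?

Input shape: (16, 145, 45, 15)
Output shape: (16, 145, 45, 15)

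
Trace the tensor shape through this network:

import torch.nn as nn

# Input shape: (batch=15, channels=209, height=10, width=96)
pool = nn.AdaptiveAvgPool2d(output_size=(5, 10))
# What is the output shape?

Input shape: (15, 209, 10, 96)
Output shape: (15, 209, 5, 10)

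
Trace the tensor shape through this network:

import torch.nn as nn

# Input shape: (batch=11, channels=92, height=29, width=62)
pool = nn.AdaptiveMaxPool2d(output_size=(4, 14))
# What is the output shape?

Input shape: (11, 92, 29, 62)
Output shape: (11, 92, 4, 14)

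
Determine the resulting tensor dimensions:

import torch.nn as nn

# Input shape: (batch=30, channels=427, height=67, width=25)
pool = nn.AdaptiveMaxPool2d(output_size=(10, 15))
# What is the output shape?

Input shape: (30, 427, 67, 25)
Output shape: (30, 427, 10, 15)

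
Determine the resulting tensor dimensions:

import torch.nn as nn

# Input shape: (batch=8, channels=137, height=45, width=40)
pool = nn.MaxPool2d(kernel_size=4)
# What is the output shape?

Input shape: (8, 137, 45, 40)
Output shape: (8, 137, 11, 10)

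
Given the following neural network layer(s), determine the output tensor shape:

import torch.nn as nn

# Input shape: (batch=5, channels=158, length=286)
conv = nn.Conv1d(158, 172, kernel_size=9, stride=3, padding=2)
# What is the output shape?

Input shape: (5, 158, 286)
Output shape: (5, 172, 94)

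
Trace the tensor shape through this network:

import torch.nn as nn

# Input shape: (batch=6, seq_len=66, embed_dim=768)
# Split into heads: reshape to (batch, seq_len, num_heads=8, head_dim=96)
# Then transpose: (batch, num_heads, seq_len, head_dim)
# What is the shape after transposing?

Input shape: (6, 66, 768)
  -> after reshape: (6, 66, 8, 96)
Output shape: (6, 8, 66, 96)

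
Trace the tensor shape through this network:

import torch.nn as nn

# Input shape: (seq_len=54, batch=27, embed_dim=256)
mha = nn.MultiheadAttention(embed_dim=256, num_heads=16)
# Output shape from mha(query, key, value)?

Input shape: (54, 27, 256)
Output shape: (54, 27, 256)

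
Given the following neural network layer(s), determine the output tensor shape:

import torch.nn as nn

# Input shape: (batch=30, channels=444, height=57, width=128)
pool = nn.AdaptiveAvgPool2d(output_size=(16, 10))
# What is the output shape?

Input shape: (30, 444, 57, 128)
Output shape: (30, 444, 16, 10)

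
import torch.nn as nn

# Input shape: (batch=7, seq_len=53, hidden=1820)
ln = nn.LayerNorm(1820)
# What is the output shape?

Input shape: (7, 53, 1820)
Output shape: (7, 53, 1820)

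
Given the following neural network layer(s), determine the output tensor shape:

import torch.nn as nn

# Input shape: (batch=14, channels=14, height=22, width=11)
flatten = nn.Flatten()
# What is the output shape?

Input shape: (14, 14, 22, 11)
Output shape: (14, 3388)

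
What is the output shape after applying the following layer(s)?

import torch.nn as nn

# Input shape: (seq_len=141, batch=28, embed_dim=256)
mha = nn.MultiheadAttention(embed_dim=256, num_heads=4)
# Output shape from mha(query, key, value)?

Input shape: (141, 28, 256)
Output shape: (141, 28, 256)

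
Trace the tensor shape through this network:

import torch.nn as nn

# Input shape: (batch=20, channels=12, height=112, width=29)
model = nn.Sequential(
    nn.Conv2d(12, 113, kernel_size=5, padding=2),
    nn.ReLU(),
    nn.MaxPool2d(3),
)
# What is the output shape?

Input shape: (20, 12, 112, 29)
  -> after Conv2d: (20, 113, 112, 29)
  -> after ReLU: (20, 113, 112, 29)
Output shape: (20, 113, 37, 9)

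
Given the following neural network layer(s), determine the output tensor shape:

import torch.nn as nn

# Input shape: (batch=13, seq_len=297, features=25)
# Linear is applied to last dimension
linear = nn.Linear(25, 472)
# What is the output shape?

Input shape: (13, 297, 25)
Output shape: (13, 297, 472)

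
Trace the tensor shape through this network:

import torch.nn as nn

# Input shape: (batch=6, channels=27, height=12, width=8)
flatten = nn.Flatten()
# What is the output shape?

Input shape: (6, 27, 12, 8)
Output shape: (6, 2592)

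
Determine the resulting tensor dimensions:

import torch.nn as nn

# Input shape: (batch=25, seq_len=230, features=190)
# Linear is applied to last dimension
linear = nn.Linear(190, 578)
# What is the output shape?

Input shape: (25, 230, 190)
Output shape: (25, 230, 578)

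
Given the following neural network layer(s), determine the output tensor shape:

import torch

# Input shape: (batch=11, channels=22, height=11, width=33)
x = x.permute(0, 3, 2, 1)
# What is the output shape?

Input shape: (11, 22, 11, 33)
Output shape: (11, 33, 11, 22)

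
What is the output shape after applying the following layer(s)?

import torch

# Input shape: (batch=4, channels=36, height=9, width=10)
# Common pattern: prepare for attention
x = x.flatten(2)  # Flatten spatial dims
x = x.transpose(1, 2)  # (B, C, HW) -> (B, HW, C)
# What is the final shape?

Input shape: (4, 36, 9, 10)
  -> after flatten(2): (4, 36, 90)
Output shape: (4, 90, 36)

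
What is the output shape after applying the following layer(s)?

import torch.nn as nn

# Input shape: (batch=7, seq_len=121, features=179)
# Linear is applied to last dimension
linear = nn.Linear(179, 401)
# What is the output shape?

Input shape: (7, 121, 179)
Output shape: (7, 121, 401)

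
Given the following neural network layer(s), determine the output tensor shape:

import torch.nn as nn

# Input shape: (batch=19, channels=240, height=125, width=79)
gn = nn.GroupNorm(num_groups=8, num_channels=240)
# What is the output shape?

Input shape: (19, 240, 125, 79)
Output shape: (19, 240, 125, 79)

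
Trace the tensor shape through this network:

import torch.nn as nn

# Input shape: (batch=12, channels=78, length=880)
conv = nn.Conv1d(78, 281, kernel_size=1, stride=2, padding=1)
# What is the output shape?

Input shape: (12, 78, 880)
Output shape: (12, 281, 441)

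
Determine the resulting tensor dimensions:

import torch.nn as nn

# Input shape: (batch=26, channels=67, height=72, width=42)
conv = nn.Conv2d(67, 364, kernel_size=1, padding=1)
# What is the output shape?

Input shape: (26, 67, 72, 42)
Output shape: (26, 364, 74, 44)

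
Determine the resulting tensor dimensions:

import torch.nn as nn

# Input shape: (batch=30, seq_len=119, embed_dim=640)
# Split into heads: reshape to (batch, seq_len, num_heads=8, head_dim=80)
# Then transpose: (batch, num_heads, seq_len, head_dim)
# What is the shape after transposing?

Input shape: (30, 119, 640)
  -> after reshape: (30, 119, 8, 80)
Output shape: (30, 8, 119, 80)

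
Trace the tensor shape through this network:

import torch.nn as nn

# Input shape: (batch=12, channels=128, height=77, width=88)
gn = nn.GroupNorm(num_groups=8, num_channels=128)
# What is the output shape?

Input shape: (12, 128, 77, 88)
Output shape: (12, 128, 77, 88)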